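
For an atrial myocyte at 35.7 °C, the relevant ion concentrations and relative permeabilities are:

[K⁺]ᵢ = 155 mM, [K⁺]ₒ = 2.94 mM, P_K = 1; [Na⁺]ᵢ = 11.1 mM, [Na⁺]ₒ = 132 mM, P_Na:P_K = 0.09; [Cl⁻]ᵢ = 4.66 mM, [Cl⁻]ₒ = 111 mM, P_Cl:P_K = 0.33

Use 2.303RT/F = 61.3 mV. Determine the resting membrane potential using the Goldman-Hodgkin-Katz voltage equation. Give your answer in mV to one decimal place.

Vm = 61.3 · log₁₀[(Σ P·[cation]ₒ + Σ P·[anion]ᵢ) / (Σ P·[cation]ᵢ + Σ P·[anion]ₒ)]
Numerator = 1×2.94 + 0.09×132 + 0.33×4.66 = 16.36
Denominator = 1×155 + 0.09×11.1 + 0.33×111 = 192.6
Vm = 61.3 · log₁₀(0.084919) = 61.3 × (-1.0710) = -65.65 mV

-65.7 mV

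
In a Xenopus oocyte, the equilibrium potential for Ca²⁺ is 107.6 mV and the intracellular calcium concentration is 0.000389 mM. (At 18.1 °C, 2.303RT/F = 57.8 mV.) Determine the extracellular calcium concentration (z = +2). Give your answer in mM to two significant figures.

Nernst: E = (57.8/2) · log₁₀([out]/[in]), so log₁₀([out]/[in]) = 107.6 × 2 / 57.8 = 3.7232.
[out]/[in] = 10^(3.7232) = 5287.
[out] = 5287 × 0.000389 = 2.057 mM.

2.1 mM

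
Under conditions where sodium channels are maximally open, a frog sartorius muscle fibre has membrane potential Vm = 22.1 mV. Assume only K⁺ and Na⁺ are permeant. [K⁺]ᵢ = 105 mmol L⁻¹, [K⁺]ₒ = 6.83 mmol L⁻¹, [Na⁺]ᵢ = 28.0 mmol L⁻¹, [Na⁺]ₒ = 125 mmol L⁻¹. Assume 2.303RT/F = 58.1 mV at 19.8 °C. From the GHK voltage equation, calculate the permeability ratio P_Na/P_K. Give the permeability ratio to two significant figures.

4.2

Let α = P_Na/P_K. GHK: Vm = 58.1·log₁₀[(Kₒ + α·Naₒ)/(Kᵢ + α·Naᵢ)].
10^(Vm/58.1) = 10^(22.1/58.1) = 2.4009
So 2.4009·(Kᵢ + α·Naᵢ) = Kₒ + α·Naₒ → α = (2.4009·105.0 − 6.83) / (125.0 − 2.4009·28.0)
α = (252.1 − 6.83) / (125.0 − 67.23) = 245.3/57.77 = 4.245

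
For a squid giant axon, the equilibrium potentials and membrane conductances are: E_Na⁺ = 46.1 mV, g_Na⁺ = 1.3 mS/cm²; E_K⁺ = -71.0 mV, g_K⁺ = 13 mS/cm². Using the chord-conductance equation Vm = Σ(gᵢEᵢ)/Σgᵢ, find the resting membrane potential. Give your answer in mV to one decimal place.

Σ gᵢEᵢ = 1.3·(46.1) + 13·(-71.0) = -863.07
Σ gᵢ = 1.3 + 13 = 14.3
Vm = -863.07 / 14.3 = -60.35 mV

-60.4 mV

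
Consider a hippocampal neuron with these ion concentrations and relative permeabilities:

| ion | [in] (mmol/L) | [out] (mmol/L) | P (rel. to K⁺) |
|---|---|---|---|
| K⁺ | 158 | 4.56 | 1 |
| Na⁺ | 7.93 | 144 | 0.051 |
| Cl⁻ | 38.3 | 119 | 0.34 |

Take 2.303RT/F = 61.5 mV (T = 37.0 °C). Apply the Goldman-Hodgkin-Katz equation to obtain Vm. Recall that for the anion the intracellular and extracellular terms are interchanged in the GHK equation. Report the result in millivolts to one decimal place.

-55.5 mV

Vm = 61.5 · log₁₀[(Σ P·[cation]ₒ + Σ P·[anion]ᵢ) / (Σ P·[cation]ᵢ + Σ P·[anion]ₒ)]
Numerator = 1×4.56 + 0.051×144 + 0.34×38.3 = 24.93
Denominator = 1×158 + 0.051×7.93 + 0.34×119 = 198.9
Vm = 61.5 · log₁₀(0.12534) = 61.5 × (-0.9019) = -55.47 mV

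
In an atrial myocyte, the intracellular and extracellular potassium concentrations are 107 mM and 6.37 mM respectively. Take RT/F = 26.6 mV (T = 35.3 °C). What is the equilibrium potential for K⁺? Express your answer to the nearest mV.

-75 mV

E = (26.6/z) · ln([K⁺]_out/[K⁺]_in) with z = +1.
= (26.6/1) · ln(6.37/107) = 26.60 · ln(0.05953)
= 26.60 · (-2.8212) = -75.04 mV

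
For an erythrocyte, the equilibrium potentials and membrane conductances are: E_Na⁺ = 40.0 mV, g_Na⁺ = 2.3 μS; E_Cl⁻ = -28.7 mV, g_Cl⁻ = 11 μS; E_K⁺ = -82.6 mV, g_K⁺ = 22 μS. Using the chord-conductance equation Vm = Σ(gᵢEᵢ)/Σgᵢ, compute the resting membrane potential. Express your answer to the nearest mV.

Σ gᵢEᵢ = 2.3·(40.0) + 11·(-28.7) + 22·(-82.6) = -2040.90
Σ gᵢ = 2.3 + 11 + 22 = 35.3
Vm = -2040.90 / 35.3 = -57.82 mV

-58 mV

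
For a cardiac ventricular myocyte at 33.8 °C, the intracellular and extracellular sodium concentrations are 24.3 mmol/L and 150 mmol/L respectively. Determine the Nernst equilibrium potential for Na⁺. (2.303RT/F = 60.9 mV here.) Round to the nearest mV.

48 mV

E = (60.9/z) · log₁₀([Na⁺]_out/[Na⁺]_in) with z = +1.
= (60.9/1) · log₁₀(150/24.3) = 60.90 · log₁₀(6.173)
= 60.90 · (0.7905) = 48.14 mV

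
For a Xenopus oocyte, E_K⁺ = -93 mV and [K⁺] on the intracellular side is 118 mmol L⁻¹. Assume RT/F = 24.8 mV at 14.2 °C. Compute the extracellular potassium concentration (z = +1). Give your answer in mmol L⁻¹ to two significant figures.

2.8 mmol L⁻¹

Nernst: E = (24.8/1) · ln([out]/[in]), so ln([out]/[in]) = -93.0 × 1 / 24.8 = -3.7500.
[out]/[in] = e^(-3.7500) = 0.02352.
[out] = 0.02352 × 118 = 2.775 mmol L⁻¹.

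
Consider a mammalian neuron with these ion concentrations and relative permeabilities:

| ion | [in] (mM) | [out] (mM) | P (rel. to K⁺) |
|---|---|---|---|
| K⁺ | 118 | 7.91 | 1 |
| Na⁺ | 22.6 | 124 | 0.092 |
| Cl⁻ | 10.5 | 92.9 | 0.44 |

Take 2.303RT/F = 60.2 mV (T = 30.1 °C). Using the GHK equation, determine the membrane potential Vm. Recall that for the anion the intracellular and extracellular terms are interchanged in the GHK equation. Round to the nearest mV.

-50 mV

Vm = 60.2 · log₁₀[(Σ P·[cation]ₒ + Σ P·[anion]ᵢ) / (Σ P·[cation]ᵢ + Σ P·[anion]ₒ)]
Numerator = 1×7.91 + 0.092×124 + 0.44×10.5 = 23.94
Denominator = 1×118 + 0.092×22.6 + 0.44×92.9 = 161
Vm = 60.2 · log₁₀(0.14872) = 60.2 × (-0.8276) = -49.82 mV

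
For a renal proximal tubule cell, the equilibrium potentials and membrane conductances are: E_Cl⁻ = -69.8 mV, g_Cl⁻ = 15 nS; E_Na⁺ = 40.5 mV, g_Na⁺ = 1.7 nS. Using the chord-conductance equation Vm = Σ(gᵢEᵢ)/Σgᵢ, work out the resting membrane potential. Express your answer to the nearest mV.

Σ gᵢEᵢ = 15·(-69.8) + 1.7·(40.5) = -978.15
Σ gᵢ = 15 + 1.7 = 16.7
Vm = -978.15 / 16.7 = -58.57 mV

-59 mV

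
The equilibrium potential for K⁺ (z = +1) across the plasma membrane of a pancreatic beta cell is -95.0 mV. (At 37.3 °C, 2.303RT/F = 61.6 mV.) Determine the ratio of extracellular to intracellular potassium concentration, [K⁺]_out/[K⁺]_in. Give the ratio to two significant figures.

log₁₀([out]/[in]) = E·z/(61.6) = -95.0 × 1 / 61.6 = -1.5422
[out]/[in] = 10^(-1.5422) = 0.02869

0.029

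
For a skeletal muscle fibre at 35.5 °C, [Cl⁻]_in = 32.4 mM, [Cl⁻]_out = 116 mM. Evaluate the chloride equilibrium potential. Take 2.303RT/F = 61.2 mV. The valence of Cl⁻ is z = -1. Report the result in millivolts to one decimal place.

-33.9 mV

E = (61.2/z) · log₁₀([Cl⁻]_out/[Cl⁻]_in) with z = -1.
For an anion, dividing by z = -1 reverses the sign.
= (61.2/-1) · log₁₀(116/32.4) = -61.20 · log₁₀(3.58)
= -61.20 · (0.5539) = -33.90 mV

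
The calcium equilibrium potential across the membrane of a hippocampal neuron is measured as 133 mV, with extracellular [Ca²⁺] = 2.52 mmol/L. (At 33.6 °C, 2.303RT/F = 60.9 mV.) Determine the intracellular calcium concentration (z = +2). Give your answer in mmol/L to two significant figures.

0.00011 mmol/L

Nernst: E = (60.9/2) · log₁₀([out]/[in]), so log₁₀([out]/[in]) = 133.0 × 2 / 60.9 = 4.3678.
[out]/[in] = 10^(4.3678) = 2.332e+04.
[in] = 2.52 / 2.332e+04 = 0.000108 mmol/L.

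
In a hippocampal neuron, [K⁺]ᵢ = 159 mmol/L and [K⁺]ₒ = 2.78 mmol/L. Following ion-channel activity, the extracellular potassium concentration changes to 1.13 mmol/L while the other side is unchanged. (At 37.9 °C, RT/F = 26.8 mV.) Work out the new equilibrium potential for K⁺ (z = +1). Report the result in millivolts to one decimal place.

After the shift: [K⁺]_out = 1.13, [K⁺]_in = 159 mmol/L.
E_new = (26.8/1)·ln(1.13/159) = 26.80 · (-4.9467) = -132.57 mV

-132.6 mV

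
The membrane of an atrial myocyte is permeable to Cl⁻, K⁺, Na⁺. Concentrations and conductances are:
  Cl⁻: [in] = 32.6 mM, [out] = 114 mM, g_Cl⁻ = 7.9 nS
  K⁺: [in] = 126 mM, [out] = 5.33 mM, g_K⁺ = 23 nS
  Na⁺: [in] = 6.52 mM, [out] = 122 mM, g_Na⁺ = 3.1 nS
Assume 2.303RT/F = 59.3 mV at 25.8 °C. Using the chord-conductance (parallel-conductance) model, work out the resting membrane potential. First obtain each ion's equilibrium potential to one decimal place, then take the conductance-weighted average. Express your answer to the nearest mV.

E_Cl⁻ = (59.3/-1)·log₁₀(114/32.6) = -32.2 mV
E_K⁺ = (59.3/1)·log₁₀(5.33/126) = -81.5 mV
E_Na⁺ = (59.3/1)·log₁₀(122/6.52) = 75.4 mV
Vm = (Σ gᵢEᵢ)/(Σ gᵢ) = (7.9·-32.2 + 23·-81.5 + 3.1·75.4) / (7.9 + 23 + 3.1)
= -1895.14 / 34 = -55.74 mV

-56 mV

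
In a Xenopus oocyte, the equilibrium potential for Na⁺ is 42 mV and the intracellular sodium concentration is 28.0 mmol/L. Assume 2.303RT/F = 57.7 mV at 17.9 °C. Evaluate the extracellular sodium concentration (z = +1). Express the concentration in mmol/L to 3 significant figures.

Nernst: E = (57.7/1) · log₁₀([out]/[in]), so log₁₀([out]/[in]) = 42.0 × 1 / 57.7 = 0.7279.
[out]/[in] = 10^(0.7279) = 5.344.
[out] = 5.344 × 28.0 = 149.6 mmol/L.

150 mmol/L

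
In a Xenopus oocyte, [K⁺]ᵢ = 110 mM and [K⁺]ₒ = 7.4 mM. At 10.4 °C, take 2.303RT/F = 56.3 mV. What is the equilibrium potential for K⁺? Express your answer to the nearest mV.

E = (56.3/z) · log₁₀([K⁺]_out/[K⁺]_in) with z = +1.
= (56.3/1) · log₁₀(7.4/110) = 56.30 · log₁₀(0.06727)
= 56.30 · (-1.1722) = -65.99 mV

-66 mV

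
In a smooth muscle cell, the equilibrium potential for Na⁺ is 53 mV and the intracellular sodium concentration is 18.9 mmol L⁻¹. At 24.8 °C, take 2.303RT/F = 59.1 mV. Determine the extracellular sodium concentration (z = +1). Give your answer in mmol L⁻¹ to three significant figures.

Nernst: E = (59.1/1) · log₁₀([out]/[in]), so log₁₀([out]/[in]) = 53.0 × 1 / 59.1 = 0.8968.
[out]/[in] = 10^(0.8968) = 7.885.
[out] = 7.885 × 18.9 = 149 mmol L⁻¹.

149 mmol L⁻¹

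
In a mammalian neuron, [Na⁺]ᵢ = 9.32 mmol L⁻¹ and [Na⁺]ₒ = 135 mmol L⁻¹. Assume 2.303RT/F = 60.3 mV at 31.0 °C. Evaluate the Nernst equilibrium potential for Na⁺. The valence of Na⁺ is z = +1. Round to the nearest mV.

70 mV

E = (60.3/z) · log₁₀([Na⁺]_out/[Na⁺]_in) with z = +1.
= (60.3/1) · log₁₀(135/9.32) = 60.30 · log₁₀(14.48)
= 60.30 · (1.1609) = 70.00 mV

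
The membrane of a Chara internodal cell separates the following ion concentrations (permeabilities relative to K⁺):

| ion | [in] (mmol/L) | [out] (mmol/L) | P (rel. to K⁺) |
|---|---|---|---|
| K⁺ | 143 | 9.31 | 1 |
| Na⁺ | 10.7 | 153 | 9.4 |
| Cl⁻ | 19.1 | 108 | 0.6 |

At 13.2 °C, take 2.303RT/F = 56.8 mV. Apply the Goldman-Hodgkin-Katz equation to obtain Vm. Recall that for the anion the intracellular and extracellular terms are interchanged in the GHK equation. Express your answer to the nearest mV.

38 mV

Vm = 56.8 · log₁₀[(Σ P·[cation]ₒ + Σ P·[anion]ᵢ) / (Σ P·[cation]ᵢ + Σ P·[anion]ₒ)]
Numerator = 1×9.31 + 9.4×153 + 0.6×19.1 = 1459
Denominator = 1×143 + 9.4×10.7 + 0.6×108 = 308.4
Vm = 56.8 · log₁₀(4.7311) = 56.8 × (0.6750) = 38.34 mV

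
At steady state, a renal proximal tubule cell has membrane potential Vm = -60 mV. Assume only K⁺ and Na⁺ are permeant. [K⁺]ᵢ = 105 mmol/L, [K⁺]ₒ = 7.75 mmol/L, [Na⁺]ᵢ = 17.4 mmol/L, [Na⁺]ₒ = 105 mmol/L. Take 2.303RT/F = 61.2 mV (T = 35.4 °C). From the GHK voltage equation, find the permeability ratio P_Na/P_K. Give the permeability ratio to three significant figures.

0.0314

Let α = P_Na/P_K. GHK: Vm = 61.2·log₁₀[(Kₒ + α·Naₒ)/(Kᵢ + α·Naᵢ)].
10^(Vm/61.2) = 10^(-60.0/61.2) = 0.10462
So 0.10462·(Kᵢ + α·Naᵢ) = Kₒ + α·Naₒ → α = (0.10462·105.0 − 7.75) / (105.0 − 0.10462·17.4)
α = (10.98 − 7.75) / (105.0 − 1.82) = 3.235/103.2 = 0.03135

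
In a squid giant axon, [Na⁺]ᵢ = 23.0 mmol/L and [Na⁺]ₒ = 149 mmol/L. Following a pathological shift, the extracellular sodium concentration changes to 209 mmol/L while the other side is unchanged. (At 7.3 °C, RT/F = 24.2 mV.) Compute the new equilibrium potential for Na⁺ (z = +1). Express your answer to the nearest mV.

53 mV

After the shift: [Na⁺]_out = 209, [Na⁺]_in = 23.0 mmol/L.
E_new = (24.2/1)·ln(209/23.0) = 24.20 · (2.2068) = 53.41 mV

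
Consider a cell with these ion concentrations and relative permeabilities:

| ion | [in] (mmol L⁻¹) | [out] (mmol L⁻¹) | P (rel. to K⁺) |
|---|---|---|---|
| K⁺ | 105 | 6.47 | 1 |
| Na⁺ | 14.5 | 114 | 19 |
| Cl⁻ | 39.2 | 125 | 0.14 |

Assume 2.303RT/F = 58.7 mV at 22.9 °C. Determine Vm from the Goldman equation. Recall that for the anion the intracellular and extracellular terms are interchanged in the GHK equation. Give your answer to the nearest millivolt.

43 mV

Vm = 58.7 · log₁₀[(Σ P·[cation]ₒ + Σ P·[anion]ᵢ) / (Σ P·[cation]ᵢ + Σ P·[anion]ₒ)]
Numerator = 1×6.47 + 19×114 + 0.14×39.2 = 2178
Denominator = 1×105 + 19×14.5 + 0.14×125 = 398
Vm = 58.7 · log₁₀(5.4723) = 58.7 × (0.7382) = 43.33 mV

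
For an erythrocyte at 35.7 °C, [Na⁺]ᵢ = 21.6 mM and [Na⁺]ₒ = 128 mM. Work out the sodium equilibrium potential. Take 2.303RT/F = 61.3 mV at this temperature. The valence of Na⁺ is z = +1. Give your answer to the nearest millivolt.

47 mV

E = (61.3/z) · log₁₀([Na⁺]_out/[Na⁺]_in) with z = +1.
= (61.3/1) · log₁₀(128/21.6) = 61.30 · log₁₀(5.926)
= 61.30 · (0.7728) = 47.37 mV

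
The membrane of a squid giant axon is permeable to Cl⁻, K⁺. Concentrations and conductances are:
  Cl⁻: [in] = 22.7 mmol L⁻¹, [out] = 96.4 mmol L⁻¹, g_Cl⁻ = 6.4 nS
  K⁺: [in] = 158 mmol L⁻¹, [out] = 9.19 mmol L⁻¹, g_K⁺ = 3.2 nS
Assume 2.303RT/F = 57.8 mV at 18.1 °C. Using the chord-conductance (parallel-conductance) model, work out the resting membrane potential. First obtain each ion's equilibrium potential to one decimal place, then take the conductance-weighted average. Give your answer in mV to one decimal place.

E_Cl⁻ = (57.8/-1)·log₁₀(96.4/22.7) = -36.3 mV
E_K⁺ = (57.8/1)·log₁₀(9.19/158) = -71.4 mV
Vm = (Σ gᵢEᵢ)/(Σ gᵢ) = (6.4·-36.3 + 3.2·-71.4) / (6.4 + 3.2)
= -460.80 / 9.6 = -48.00 mV

-48.0 mV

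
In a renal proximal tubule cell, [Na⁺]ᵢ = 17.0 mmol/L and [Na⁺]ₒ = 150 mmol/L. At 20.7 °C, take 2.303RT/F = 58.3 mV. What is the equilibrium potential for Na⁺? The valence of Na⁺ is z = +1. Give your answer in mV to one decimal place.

55.1 mV

E = (58.3/z) · log₁₀([Na⁺]_out/[Na⁺]_in) with z = +1.
= (58.3/1) · log₁₀(150/17.0) = 58.30 · log₁₀(8.824)
= 58.30 · (0.9456) = 55.13 mV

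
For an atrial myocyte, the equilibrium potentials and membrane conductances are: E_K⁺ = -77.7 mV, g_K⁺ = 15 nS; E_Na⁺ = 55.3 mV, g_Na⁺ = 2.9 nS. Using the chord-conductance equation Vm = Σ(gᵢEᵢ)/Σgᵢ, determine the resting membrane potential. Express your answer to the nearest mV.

-56 mV

Σ gᵢEᵢ = 15·(-77.7) + 2.9·(55.3) = -1005.13
Σ gᵢ = 15 + 2.9 = 17.9
Vm = -1005.13 / 17.9 = -56.15 mV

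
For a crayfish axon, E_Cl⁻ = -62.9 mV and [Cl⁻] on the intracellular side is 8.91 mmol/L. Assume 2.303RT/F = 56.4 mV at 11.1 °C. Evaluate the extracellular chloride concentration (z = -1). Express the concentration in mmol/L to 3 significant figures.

116 mmol/L

Nernst: E = (56.4/-1) · log₁₀([out]/[in]), so log₁₀([out]/[in]) = -62.9 × -1 / 56.4 = 1.1152.
[out]/[in] = 10^(1.1152) = 13.04.
[out] = 13.04 × 8.91 = 116.2 mmol/L.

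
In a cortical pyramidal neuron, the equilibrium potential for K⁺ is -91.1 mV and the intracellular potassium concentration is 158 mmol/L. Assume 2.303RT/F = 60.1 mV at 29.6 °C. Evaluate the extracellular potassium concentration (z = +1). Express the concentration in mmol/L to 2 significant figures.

Nernst: E = (60.1/1) · log₁₀([out]/[in]), so log₁₀([out]/[in]) = -91.1 × 1 / 60.1 = -1.5158.
[out]/[in] = 10^(-1.5158) = 0.03049.
[out] = 0.03049 × 158 = 4.818 mmol/L.

4.8 mmol/L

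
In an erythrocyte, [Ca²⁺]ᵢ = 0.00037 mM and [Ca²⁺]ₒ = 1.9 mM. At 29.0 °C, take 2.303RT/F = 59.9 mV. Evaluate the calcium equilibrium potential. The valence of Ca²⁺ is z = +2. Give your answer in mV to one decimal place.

E = (59.9/z) · log₁₀([Ca²⁺]_out/[Ca²⁺]_in) with z = +2.
= (59.9/2) · log₁₀(1.9/0.00037) = 29.95 · log₁₀(5135)
= 29.95 · (3.7106) = 111.13 mV

111.1 mV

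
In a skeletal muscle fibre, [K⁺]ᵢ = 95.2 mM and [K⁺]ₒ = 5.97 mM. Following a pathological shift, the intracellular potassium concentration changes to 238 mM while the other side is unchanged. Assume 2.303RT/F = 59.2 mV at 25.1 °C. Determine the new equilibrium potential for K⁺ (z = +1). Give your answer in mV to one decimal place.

After the shift: [K⁺]_out = 5.97, [K⁺]_in = 238 mM.
E_new = (59.2/1)·log₁₀(5.97/238) = 59.20 · (-1.6006) = -94.76 mV

-94.8 mV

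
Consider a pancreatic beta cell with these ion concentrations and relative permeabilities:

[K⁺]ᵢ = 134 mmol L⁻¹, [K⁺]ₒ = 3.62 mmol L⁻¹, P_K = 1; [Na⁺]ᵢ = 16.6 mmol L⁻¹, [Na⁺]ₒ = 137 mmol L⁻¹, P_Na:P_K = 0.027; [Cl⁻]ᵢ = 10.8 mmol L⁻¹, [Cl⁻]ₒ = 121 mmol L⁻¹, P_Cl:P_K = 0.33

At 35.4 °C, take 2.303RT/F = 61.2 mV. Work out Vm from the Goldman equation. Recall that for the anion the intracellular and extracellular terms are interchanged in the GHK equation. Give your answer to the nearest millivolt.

-74 mV

Vm = 61.2 · log₁₀[(Σ P·[cation]ₒ + Σ P·[anion]ᵢ) / (Σ P·[cation]ᵢ + Σ P·[anion]ₒ)]
Numerator = 1×3.62 + 0.027×137 + 0.33×10.8 = 10.88
Denominator = 1×134 + 0.027×16.6 + 0.33×121 = 174.4
Vm = 61.2 · log₁₀(0.06241) = 61.2 × (-1.2047) = -73.73 mV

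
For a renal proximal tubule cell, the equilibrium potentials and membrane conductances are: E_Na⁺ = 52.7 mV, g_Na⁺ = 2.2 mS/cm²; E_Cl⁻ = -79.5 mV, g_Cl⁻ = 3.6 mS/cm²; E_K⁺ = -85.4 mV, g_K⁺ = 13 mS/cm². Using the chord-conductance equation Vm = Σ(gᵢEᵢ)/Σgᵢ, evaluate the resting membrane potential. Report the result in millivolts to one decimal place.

Σ gᵢEᵢ = 2.2·(52.7) + 3.6·(-79.5) + 13·(-85.4) = -1280.46
Σ gᵢ = 2.2 + 3.6 + 13 = 18.8
Vm = -1280.46 / 18.8 = -68.11 mV

-68.1 mV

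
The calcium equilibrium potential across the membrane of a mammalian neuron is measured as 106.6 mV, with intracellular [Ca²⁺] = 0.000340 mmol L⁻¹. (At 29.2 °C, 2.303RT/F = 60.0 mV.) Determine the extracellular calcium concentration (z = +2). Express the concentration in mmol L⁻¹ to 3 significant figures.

Nernst: E = (60.0/2) · log₁₀([out]/[in]), so log₁₀([out]/[in]) = 106.6 × 2 / 60.0 = 3.5533.
[out]/[in] = 10^(3.5533) = 3575.
[out] = 3575 × 0.000340 = 1.216 mmol L⁻¹.

1.22 mmol L⁻¹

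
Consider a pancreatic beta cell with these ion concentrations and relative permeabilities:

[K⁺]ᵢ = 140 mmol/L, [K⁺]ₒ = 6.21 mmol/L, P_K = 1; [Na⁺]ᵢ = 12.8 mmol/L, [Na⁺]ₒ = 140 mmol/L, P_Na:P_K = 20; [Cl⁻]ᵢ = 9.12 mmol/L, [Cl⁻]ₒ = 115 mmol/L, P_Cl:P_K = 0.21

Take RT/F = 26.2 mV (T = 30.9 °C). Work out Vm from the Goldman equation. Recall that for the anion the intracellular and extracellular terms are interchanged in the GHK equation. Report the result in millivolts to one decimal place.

49.8 mV

Vm = 26.2 · ln[(Σ P·[cation]ₒ + Σ P·[anion]ᵢ) / (Σ P·[cation]ᵢ + Σ P·[anion]ₒ)]
Numerator = 1×6.21 + 20×140 + 0.21×9.12 = 2808
Denominator = 1×140 + 20×12.8 + 0.21×115 = 420.1
Vm = 26.2 · ln(6.6836) = 26.2 × (1.8997) = 49.77 mV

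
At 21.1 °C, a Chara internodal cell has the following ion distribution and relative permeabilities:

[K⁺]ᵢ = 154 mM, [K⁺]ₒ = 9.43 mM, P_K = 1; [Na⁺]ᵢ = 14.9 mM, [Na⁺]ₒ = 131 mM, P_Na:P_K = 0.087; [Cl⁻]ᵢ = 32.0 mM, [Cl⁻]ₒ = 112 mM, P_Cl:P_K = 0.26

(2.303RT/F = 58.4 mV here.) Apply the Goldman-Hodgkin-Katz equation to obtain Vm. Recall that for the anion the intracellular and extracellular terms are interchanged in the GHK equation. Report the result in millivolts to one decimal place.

Vm = 58.4 · log₁₀[(Σ P·[cation]ₒ + Σ P·[anion]ᵢ) / (Σ P·[cation]ᵢ + Σ P·[anion]ₒ)]
Numerator = 1×9.43 + 0.087×131 + 0.26×32.0 = 29.15
Denominator = 1×154 + 0.087×14.9 + 0.26×112 = 184.4
Vm = 58.4 · log₁₀(0.15805) = 58.4 × (-0.8012) = -46.79 mV

-46.8 mV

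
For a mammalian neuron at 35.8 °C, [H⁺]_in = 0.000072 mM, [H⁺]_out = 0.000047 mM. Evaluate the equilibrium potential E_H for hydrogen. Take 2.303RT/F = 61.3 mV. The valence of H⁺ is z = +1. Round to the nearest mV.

-11 mV

E = (61.3/z) · log₁₀([H⁺]_out/[H⁺]_in) with z = +1.
= (61.3/1) · log₁₀(0.000047/0.000072) = 61.30 · log₁₀(0.6528)
= 61.30 · (-0.1852) = -11.35 mV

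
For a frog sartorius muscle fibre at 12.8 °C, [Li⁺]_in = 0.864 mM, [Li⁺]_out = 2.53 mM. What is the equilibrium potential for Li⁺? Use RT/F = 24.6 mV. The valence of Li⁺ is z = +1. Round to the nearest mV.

26 mV

E = (24.6/z) · ln([Li⁺]_out/[Li⁺]_in) with z = +1.
= (24.6/1) · ln(2.53/0.864) = 24.60 · ln(2.928)
= 24.60 · (1.0744) = 26.43 mV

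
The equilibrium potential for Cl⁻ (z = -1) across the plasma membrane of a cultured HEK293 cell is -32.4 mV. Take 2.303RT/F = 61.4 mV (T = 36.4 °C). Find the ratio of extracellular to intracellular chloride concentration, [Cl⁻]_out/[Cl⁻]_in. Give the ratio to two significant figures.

log₁₀([out]/[in]) = E·z/(61.4) = -32.4 × -1 / 61.4 = 0.5277
[out]/[in] = 10^(0.5277) = 3.37

3.4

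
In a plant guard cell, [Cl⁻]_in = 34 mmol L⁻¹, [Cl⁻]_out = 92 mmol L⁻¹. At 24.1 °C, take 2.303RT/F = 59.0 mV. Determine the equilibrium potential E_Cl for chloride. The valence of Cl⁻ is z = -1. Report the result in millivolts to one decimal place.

E = (59.0/z) · log₁₀([Cl⁻]_out/[Cl⁻]_in) with z = -1.
For an anion, dividing by z = -1 reverses the sign.
= (59.0/-1) · log₁₀(92/34) = -59.00 · log₁₀(2.706)
= -59.00 · (0.4323) = -25.51 mV

-25.5 mV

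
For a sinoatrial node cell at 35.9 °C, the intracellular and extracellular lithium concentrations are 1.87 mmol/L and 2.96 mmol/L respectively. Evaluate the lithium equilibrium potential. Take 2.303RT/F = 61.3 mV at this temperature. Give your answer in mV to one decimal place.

E = (61.3/z) · log₁₀([Li⁺]_out/[Li⁺]_in) with z = +1.
= (61.3/1) · log₁₀(2.96/1.87) = 61.30 · log₁₀(1.583)
= 61.30 · (0.1995) = 12.23 mV

12.2 mV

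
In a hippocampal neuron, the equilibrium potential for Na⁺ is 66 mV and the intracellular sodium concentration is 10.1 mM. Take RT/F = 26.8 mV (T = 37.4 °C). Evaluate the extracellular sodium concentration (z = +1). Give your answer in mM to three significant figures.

119 mM

Nernst: E = (26.8/1) · ln([out]/[in]), so ln([out]/[in]) = 66.0 × 1 / 26.8 = 2.4627.
[out]/[in] = e^(2.4627) = 11.74.
[out] = 11.74 × 10.1 = 118.5 mM.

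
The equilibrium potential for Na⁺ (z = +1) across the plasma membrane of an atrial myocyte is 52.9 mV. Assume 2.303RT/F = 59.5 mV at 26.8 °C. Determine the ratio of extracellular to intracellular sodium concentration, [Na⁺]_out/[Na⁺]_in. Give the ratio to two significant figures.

log₁₀([out]/[in]) = E·z/(59.5) = 52.9 × 1 / 59.5 = 0.8891
[out]/[in] = 10^(0.8891) = 7.746

7.7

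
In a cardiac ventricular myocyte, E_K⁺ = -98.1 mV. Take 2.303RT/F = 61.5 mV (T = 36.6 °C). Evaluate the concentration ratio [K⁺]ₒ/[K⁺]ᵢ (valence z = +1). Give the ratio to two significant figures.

log₁₀([out]/[in]) = E·z/(61.5) = -98.1 × 1 / 61.5 = -1.5951
[out]/[in] = 10^(-1.5951) = 0.0254

0.025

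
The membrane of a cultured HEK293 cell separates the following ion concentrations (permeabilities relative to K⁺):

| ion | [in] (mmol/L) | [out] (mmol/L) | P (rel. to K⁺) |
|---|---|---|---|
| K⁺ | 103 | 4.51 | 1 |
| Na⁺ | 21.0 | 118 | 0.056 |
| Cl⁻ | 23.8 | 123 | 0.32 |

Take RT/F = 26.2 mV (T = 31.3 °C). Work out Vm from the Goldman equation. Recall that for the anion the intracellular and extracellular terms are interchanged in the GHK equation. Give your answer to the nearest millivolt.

Vm = 26.2 · ln[(Σ P·[cation]ₒ + Σ P·[anion]ᵢ) / (Σ P·[cation]ᵢ + Σ P·[anion]ₒ)]
Numerator = 1×4.51 + 0.056×118 + 0.32×23.8 = 18.73
Denominator = 1×103 + 0.056×21.0 + 0.32×123 = 143.5
Vm = 26.2 · ln(0.13052) = 26.2 × (-2.0362) = -53.35 mV

-53 mV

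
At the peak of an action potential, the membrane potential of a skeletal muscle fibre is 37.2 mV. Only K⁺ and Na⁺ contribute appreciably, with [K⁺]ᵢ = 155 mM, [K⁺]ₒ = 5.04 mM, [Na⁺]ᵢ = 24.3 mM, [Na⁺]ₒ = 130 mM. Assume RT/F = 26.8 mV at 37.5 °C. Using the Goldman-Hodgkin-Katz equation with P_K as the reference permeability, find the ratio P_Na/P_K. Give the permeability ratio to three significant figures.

18.9

Let α = P_Na/P_K. GHK: Vm = 26.8·ln[(Kₒ + α·Naₒ)/(Kᵢ + α·Naᵢ)].
e^(Vm/26.8) = e^(37.2/26.8) = 4.0071
So 4.0071·(Kᵢ + α·Naᵢ) = Kₒ + α·Naₒ → α = (4.0071·155.0 − 5.04) / (130.0 − 4.0071·24.3)
α = (621.1 − 5.04) / (130.0 − 97.37) = 616.1/32.63 = 18.88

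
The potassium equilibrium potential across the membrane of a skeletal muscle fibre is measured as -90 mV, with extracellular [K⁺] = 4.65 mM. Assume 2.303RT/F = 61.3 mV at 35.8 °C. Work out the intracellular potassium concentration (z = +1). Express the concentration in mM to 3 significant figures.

137 mM

Nernst: E = (61.3/1) · log₁₀([out]/[in]), so log₁₀([out]/[in]) = -90.0 × 1 / 61.3 = -1.4682.
[out]/[in] = 10^(-1.4682) = 0.03403.
[in] = 4.65 / 0.03403 = 136.7 mM.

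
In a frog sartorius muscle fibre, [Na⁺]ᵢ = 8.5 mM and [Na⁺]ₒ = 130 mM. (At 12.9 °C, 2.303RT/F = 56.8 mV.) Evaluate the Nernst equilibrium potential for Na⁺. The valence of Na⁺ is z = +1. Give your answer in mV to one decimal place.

67.3 mV

E = (56.8/z) · log₁₀([Na⁺]_out/[Na⁺]_in) with z = +1.
= (56.8/1) · log₁₀(130/8.5) = 56.80 · log₁₀(15.29)
= 56.80 · (1.1845) = 67.28 mV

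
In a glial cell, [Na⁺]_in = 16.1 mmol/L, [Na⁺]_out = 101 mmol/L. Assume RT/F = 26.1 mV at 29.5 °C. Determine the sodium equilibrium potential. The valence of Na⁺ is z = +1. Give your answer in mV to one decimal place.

47.9 mV

E = (26.1/z) · ln([Na⁺]_out/[Na⁺]_in) with z = +1.
= (26.1/1) · ln(101/16.1) = 26.10 · ln(6.273)
= 26.10 · (1.8363) = 47.93 mV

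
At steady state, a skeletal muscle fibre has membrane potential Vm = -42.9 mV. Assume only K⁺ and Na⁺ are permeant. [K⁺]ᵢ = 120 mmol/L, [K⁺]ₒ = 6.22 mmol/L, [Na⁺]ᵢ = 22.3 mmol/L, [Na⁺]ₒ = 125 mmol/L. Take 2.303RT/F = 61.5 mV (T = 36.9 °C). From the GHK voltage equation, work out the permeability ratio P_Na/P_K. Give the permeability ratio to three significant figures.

Let α = P_Na/P_K. GHK: Vm = 61.5·log₁₀[(Kₒ + α·Naₒ)/(Kᵢ + α·Naᵢ)].
10^(Vm/61.5) = 10^(-42.9/61.5) = 0.20065
So 0.20065·(Kᵢ + α·Naᵢ) = Kₒ + α·Naₒ → α = (0.20065·120.0 − 6.22) / (125.0 − 0.20065·22.3)
α = (24.08 − 6.22) / (125.0 − 4.474) = 17.86/120.5 = 0.1482

0.148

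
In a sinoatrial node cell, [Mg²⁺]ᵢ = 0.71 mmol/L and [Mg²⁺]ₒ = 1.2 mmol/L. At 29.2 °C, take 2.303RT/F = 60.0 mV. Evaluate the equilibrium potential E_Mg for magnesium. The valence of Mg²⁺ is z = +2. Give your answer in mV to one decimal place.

6.8 mV

E = (60.0/z) · log₁₀([Mg²⁺]_out/[Mg²⁺]_in) with z = +2.
= (60.0/2) · log₁₀(1.2/0.71) = 30.00 · log₁₀(1.69)
= 30.00 · (0.2279) = 6.84 mV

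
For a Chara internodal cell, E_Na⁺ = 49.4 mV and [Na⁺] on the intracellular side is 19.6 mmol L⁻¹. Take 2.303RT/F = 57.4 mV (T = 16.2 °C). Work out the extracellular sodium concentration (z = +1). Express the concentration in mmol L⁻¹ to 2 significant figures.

140 mmol L⁻¹

Nernst: E = (57.4/1) · log₁₀([out]/[in]), so log₁₀([out]/[in]) = 49.4 × 1 / 57.4 = 0.8606.
[out]/[in] = 10^(0.8606) = 7.255.
[out] = 7.255 × 19.6 = 142.2 mmol L⁻¹.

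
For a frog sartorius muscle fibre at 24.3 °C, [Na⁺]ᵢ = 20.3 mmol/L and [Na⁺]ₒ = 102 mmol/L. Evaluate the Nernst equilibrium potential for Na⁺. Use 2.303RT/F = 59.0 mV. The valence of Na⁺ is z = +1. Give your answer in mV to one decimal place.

41.4 mV

E = (59.0/z) · log₁₀([Na⁺]_out/[Na⁺]_in) with z = +1.
= (59.0/1) · log₁₀(102/20.3) = 59.00 · log₁₀(5.025)
= 59.00 · (0.7011) = 41.37 mV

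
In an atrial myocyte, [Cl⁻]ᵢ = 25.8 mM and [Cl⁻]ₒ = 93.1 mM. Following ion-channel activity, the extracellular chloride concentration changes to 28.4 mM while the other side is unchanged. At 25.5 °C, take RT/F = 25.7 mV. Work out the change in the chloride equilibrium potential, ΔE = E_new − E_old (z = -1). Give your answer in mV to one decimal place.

30.5 mV

E_old = (25.7/-1)·ln(93.1/25.8) = -32.98 mV
E_new = (25.7/-1)·ln(28.4/25.8) = -2.47 mV
ΔE = -2.47 − (-32.98) = 30.51 mV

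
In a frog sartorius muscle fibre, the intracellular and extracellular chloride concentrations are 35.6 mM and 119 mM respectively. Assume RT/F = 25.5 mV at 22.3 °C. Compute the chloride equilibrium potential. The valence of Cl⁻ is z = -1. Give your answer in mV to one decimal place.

E = (25.5/z) · ln([Cl⁻]_out/[Cl⁻]_in) with z = -1.
For an anion, dividing by z = -1 reverses the sign.
= (25.5/-1) · ln(119/35.6) = -25.50 · ln(3.343)
= -25.50 · (1.2068) = -30.77 mV

-30.8 mV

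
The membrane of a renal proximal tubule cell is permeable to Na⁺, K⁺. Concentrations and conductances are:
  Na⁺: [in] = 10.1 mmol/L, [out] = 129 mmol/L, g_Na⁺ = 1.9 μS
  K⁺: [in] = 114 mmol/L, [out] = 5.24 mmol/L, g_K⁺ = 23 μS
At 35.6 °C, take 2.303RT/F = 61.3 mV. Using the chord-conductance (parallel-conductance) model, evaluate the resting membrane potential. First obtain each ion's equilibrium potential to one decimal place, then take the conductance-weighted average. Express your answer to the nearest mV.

-71 mV

E_Na⁺ = (61.3/1)·log₁₀(129/10.1) = 67.8 mV
E_K⁺ = (61.3/1)·log₁₀(5.24/114) = -82.0 mV
Vm = (Σ gᵢEᵢ)/(Σ gᵢ) = (1.9·67.8 + 23·-82.0) / (1.9 + 23)
= -1757.18 / 24.9 = -70.57 mV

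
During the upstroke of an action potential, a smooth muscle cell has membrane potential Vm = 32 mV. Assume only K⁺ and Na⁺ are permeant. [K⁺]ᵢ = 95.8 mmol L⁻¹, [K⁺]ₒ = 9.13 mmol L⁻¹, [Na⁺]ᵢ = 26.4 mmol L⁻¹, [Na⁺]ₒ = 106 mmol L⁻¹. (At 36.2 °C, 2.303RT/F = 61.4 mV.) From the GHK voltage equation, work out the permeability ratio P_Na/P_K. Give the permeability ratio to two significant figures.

17

Let α = P_Na/P_K. GHK: Vm = 61.4·log₁₀[(Kₒ + α·Naₒ)/(Kᵢ + α·Naᵢ)].
10^(Vm/61.4) = 10^(32.0/61.4) = 3.3203
So 3.3203·(Kᵢ + α·Naᵢ) = Kₒ + α·Naₒ → α = (3.3203·95.8 − 9.13) / (106.0 − 3.3203·26.4)
α = (318.1 − 9.13) / (106.0 − 87.65) = 309/18.35 = 16.84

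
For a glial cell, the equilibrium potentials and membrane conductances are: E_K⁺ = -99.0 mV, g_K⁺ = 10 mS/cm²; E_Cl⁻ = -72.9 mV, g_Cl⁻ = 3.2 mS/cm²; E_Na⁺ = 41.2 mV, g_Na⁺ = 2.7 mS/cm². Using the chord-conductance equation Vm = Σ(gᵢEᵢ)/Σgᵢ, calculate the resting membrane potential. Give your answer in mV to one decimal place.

-69.9 mV

Σ gᵢEᵢ = 10·(-99.0) + 3.2·(-72.9) + 2.7·(41.2) = -1112.04
Σ gᵢ = 10 + 3.2 + 2.7 = 15.9
Vm = -1112.04 / 15.9 = -69.94 mV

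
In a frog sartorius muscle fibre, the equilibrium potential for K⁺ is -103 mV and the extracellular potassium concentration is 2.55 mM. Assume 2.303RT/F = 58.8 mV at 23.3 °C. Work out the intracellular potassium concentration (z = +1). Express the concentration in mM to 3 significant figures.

Nernst: E = (58.8/1) · log₁₀([out]/[in]), so log₁₀([out]/[in]) = -103.0 × 1 / 58.8 = -1.7517.
[out]/[in] = 10^(-1.7517) = 0.01771.
[in] = 2.55 / 0.01771 = 144 mM.

144 mM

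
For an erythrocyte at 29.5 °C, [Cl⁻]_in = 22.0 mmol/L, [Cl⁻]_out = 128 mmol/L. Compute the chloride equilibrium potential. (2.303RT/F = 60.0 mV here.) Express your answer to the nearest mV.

E = (60.0/z) · log₁₀([Cl⁻]_out/[Cl⁻]_in) with z = -1.
For an anion, dividing by z = -1 reverses the sign.
= (60.0/-1) · log₁₀(128/22.0) = -60.00 · log₁₀(5.818)
= -60.00 · (0.7648) = -45.89 mV

-46 mV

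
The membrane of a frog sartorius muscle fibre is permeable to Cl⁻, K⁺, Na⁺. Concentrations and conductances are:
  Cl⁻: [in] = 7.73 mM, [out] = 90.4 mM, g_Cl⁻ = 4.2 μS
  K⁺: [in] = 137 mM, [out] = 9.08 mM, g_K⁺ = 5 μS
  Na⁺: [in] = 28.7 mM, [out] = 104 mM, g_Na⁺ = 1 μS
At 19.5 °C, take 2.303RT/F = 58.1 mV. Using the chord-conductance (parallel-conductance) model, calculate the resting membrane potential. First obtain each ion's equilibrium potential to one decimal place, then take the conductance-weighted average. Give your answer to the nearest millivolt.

-56 mV

E_Cl⁻ = (58.1/-1)·log₁₀(90.4/7.73) = -62.1 mV
E_K⁺ = (58.1/1)·log₁₀(9.08/137) = -68.5 mV
E_Na⁺ = (58.1/1)·log₁₀(104/28.7) = 32.5 mV
Vm = (Σ gᵢEᵢ)/(Σ gᵢ) = (4.2·-62.1 + 5·-68.5 + 1·32.5) / (4.2 + 5 + 1)
= -570.82 / 10.2 = -55.96 mV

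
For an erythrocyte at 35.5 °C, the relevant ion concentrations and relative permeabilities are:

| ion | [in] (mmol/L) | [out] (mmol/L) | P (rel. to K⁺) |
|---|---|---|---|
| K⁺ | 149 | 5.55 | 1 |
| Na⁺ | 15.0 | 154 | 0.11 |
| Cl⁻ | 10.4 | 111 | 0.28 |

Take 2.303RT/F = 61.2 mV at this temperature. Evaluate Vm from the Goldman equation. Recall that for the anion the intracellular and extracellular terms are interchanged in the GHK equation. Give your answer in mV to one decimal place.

Vm = 61.2 · log₁₀[(Σ P·[cation]ₒ + Σ P·[anion]ᵢ) / (Σ P·[cation]ᵢ + Σ P·[anion]ₒ)]
Numerator = 1×5.55 + 0.11×154 + 0.28×10.4 = 25.4
Denominator = 1×149 + 0.11×15.0 + 0.28×111 = 181.7
Vm = 61.2 · log₁₀(0.13978) = 61.2 × (-0.8546) = -52.30 mV

-52.3 mV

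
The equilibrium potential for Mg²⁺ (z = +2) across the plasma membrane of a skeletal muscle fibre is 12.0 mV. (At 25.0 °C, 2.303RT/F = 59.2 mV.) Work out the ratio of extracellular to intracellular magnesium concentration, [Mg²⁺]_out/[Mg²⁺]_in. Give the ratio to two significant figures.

log₁₀([out]/[in]) = E·z/(59.2) = 12.0 × 2 / 59.2 = 0.4054
[out]/[in] = 10^(0.4054) = 2.543

2.5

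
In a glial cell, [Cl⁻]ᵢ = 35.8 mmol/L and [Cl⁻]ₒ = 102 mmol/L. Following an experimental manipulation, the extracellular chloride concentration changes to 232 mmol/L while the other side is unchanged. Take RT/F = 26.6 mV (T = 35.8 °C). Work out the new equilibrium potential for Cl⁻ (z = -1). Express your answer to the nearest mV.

After the shift: [Cl⁻]_out = 232, [Cl⁻]_in = 35.8 mmol/L.
E_new = (26.6/-1)·ln(232/35.8) = -26.60 · (1.8688) = -49.71 mV

-50 mV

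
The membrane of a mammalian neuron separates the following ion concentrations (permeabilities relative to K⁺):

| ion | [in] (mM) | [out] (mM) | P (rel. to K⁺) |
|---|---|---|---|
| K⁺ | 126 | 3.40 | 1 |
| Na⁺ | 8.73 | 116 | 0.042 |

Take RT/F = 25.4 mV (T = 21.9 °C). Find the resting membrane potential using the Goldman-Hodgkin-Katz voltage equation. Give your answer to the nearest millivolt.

Vm = 25.4 · ln[(Σ P·[cation]ₒ + Σ P·[anion]ᵢ) / (Σ P·[cation]ᵢ + Σ P·[anion]ₒ)]
Numerator = 1×3.40 + 0.042×116 = 8.272
Denominator = 1×126 + 0.042×8.73 = 126.4
Vm = 25.4 · ln(0.06546) = 25.4 × (-2.7263) = -69.25 mV

-69 mV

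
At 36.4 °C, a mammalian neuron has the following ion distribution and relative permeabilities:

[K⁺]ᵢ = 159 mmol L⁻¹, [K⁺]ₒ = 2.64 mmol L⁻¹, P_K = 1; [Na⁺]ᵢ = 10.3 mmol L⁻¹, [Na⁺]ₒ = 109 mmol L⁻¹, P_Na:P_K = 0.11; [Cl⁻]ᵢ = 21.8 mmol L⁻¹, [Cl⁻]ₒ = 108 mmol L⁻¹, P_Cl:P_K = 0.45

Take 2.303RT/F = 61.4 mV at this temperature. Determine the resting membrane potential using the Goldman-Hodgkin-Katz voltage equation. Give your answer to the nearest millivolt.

Vm = 61.4 · log₁₀[(Σ P·[cation]ₒ + Σ P·[anion]ᵢ) / (Σ P·[cation]ᵢ + Σ P·[anion]ₒ)]
Numerator = 1×2.64 + 0.11×109 + 0.45×21.8 = 24.44
Denominator = 1×159 + 0.11×10.3 + 0.45×108 = 208.7
Vm = 61.4 · log₁₀(0.11709) = 61.4 × (-0.9315) = -57.19 mV

-57 mV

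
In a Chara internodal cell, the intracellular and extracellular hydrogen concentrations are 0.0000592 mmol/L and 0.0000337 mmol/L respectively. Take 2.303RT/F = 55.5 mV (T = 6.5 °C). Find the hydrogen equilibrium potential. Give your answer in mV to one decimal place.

-13.6 mV

E = (55.5/z) · log₁₀([H⁺]_out/[H⁺]_in) with z = +1.
= (55.5/1) · log₁₀(0.0000337/0.0000592) = 55.50 · log₁₀(0.5693)
= 55.50 · (-0.2447) = -13.58 mV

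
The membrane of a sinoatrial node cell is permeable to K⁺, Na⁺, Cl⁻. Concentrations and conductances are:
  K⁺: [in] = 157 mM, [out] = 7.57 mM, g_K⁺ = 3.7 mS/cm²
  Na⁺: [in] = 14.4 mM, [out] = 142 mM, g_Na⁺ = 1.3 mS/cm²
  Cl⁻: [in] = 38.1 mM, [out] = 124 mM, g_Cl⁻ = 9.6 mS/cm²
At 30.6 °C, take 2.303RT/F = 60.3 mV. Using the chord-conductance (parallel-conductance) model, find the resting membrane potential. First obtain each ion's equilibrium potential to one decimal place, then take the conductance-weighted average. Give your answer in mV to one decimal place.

-35.1 mV

E_K⁺ = (60.3/1)·log₁₀(7.57/157) = -79.4 mV
E_Na⁺ = (60.3/1)·log₁₀(142/14.4) = 59.9 mV
E_Cl⁻ = (60.3/-1)·log₁₀(124/38.1) = -30.9 mV
Vm = (Σ gᵢEᵢ)/(Σ gᵢ) = (3.7·-79.4 + 1.3·59.9 + 9.6·-30.9) / (3.7 + 1.3 + 9.6)
= -512.55 / 14.6 = -35.11 mV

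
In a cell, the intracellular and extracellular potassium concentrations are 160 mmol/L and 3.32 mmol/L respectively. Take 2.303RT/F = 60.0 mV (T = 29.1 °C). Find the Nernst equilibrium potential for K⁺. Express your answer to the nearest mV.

-101 mV

E = (60.0/z) · log₁₀([K⁺]_out/[K⁺]_in) with z = +1.
= (60.0/1) · log₁₀(3.32/160) = 60.00 · log₁₀(0.02075)
= 60.00 · (-1.6830) = -100.98 mV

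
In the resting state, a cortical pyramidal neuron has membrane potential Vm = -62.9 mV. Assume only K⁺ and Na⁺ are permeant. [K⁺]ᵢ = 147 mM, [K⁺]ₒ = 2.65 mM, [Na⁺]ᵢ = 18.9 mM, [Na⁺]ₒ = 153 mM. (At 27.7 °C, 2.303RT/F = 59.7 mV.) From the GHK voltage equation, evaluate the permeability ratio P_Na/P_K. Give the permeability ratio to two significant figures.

0.068

Let α = P_Na/P_K. GHK: Vm = 59.7·log₁₀[(Kₒ + α·Naₒ)/(Kᵢ + α·Naᵢ)].
10^(Vm/59.7) = 10^(-62.9/59.7) = 0.088389
So 0.088389·(Kᵢ + α·Naᵢ) = Kₒ + α·Naₒ → α = (0.088389·147.0 − 2.65) / (153.0 − 0.088389·18.9)
α = (12.99 − 2.65) / (153.0 − 1.671) = 10.34/151.3 = 0.06835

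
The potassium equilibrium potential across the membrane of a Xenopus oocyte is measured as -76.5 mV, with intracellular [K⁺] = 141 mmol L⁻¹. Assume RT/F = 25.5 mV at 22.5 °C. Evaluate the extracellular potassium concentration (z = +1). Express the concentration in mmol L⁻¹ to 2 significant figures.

7.0 mmol L⁻¹

Nernst: E = (25.5/1) · ln([out]/[in]), so ln([out]/[in]) = -76.5 × 1 / 25.5 = -3.0000.
[out]/[in] = e^(-3.0000) = 0.04979.
[out] = 0.04979 × 141 = 7.02 mmol L⁻¹.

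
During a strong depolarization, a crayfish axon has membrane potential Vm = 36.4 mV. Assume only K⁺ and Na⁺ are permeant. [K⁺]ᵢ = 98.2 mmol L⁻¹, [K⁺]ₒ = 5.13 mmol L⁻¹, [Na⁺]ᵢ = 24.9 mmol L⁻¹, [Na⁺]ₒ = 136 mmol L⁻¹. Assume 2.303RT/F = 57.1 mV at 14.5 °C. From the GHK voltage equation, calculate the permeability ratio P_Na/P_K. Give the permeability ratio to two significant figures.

Let α = P_Na/P_K. GHK: Vm = 57.1·log₁₀[(Kₒ + α·Naₒ)/(Kᵢ + α·Naᵢ)].
10^(Vm/57.1) = 10^(36.4/57.1) = 4.3399
So 4.3399·(Kᵢ + α·Naᵢ) = Kₒ + α·Naₒ → α = (4.3399·98.2 − 5.13) / (136.0 − 4.3399·24.9)
α = (426.2 − 5.13) / (136.0 − 108.1) = 421/27.94 = 15.07

15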